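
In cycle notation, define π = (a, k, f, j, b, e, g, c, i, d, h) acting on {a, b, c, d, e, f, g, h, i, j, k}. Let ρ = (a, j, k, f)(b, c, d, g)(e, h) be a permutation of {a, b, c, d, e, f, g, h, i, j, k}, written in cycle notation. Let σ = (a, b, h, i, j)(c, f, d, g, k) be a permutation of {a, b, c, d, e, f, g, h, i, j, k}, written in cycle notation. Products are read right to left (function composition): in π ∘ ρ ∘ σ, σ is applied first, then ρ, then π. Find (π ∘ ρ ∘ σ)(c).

(π ∘ ρ ∘ σ)(c) = π(ρ(σ(c))). σ(c) = f, then ρ(f) = a, then π(a) = k, so the result is k.

k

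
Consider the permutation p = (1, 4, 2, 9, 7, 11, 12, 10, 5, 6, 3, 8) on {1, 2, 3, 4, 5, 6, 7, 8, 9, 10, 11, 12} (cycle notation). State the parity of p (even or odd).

The cycle lengths are 12.
A cycle is odd iff its length is even; p has 1 even-length cycle, so sgn(p) = (−1)^1 and p is odd.

odd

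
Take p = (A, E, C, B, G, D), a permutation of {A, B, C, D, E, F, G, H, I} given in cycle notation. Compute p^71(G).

G lies in the 6-cycle (A, E, C, B, G, D).
Powers repeat with period 6 on this cycle, and 71 mod 6 = 5, so p^71(G) = p^5(G).
Advancing 5 steps from G: G → D → A → E → C → B.

B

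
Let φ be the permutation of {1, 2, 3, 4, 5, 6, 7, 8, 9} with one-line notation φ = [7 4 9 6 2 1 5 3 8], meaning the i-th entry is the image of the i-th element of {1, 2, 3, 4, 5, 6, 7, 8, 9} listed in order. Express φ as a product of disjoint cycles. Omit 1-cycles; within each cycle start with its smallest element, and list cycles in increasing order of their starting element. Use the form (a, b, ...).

(1, 7, 5, 2, 4, 6)(3, 9, 8)

Start at 1 and follow images: 1 → 7 → 5 → 2 → 4 → 6 → 1, giving the cycle (1, 7, 5, 2, 4, 6).
Continuing from each remaining unvisited element yields (1, 7, 5, 2, 4, 6)(3, 9, 8).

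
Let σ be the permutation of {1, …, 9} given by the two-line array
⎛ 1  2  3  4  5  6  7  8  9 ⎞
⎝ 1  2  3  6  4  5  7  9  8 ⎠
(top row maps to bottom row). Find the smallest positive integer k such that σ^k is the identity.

Decomposing into disjoint cycles gives cycle lengths 3, 2, 1, 1, 1, 1.
The order is lcm(3, 2) = 6.

6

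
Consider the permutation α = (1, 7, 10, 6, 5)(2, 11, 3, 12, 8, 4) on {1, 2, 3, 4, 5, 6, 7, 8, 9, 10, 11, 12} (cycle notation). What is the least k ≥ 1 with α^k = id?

The cycle type of α is (6, 5, 1).
Since disjoint cycles commute, ord(α) = lcm(6, 5) = 30.

30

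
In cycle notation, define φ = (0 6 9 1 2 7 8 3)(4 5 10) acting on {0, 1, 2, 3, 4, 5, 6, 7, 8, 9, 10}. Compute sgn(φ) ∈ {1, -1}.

The cycle lengths are 8, 3.
A cycle of length ℓ contributes ℓ−1 transpositions, so φ is a product of 7 + 2 = 9 transpositions — odd.

-1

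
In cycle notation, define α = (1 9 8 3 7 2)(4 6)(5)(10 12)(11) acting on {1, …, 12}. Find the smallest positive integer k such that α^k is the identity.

The cycle type of α is (6, 2, 2, 1, 1).
Since disjoint cycles commute, ord(α) = lcm(6, 2, 2) = 6.

6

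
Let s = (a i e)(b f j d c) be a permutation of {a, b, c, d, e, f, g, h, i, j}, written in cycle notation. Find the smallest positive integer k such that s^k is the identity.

15

The disjoint cycles have lengths 5, 3, 1, 1.
The order of s is the least common multiple of its cycle lengths: lcm(5, 3) = 15.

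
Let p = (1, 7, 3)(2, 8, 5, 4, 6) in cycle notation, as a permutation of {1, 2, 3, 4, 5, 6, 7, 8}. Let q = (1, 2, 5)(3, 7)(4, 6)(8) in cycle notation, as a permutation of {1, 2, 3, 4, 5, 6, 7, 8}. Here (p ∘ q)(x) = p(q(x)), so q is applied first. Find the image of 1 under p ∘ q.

8

(p ∘ q)(1) = p(q(1)). q(1) = 2, then p(2) = 8. So (p ∘ q)(1) = 8.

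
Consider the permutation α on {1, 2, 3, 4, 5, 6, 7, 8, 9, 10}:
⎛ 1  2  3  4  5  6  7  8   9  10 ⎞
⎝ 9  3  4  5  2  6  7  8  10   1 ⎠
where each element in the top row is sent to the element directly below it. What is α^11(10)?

9

Tracing 10 → 1 → … returns to 10 after 3 steps, so 10 lies in a 3-cycle (1, 9, 10).
On a 3-cycle, α^3 is the identity, so α^11 = α^2 there (11 ≡ 2 mod 3).
Advancing 2 steps from 10: 10 → 1 → 9.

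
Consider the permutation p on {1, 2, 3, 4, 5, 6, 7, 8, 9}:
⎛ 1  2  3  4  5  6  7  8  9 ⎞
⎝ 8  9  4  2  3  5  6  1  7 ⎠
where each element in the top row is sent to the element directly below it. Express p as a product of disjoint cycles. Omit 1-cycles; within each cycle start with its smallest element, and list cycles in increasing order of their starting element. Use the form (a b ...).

Iterating p from 1 gives 1 → 8 → 1; that is the 2-cycle (1 8).
Repeating from the next unused element and collecting all non-trivial cycles gives (1 8)(2 9 7 6 5 3 4).

(1 8)(2 9 7 6 5 3 4)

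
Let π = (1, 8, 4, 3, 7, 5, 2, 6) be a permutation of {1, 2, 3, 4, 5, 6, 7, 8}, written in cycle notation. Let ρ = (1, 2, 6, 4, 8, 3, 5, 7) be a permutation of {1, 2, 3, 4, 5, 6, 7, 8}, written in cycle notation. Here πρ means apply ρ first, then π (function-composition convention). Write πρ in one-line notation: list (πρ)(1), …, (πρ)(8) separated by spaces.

6 1 2 4 5 3 8 7

(πρ)(x) = π(ρ(x)). Computing each image: π(ρ(1)) = π(2) = 6, π(ρ(2)) = π(6) = 1, π(ρ(3)) = π(5) = 2, π(ρ(4)) = π(8) = 4, π(ρ(5)) = π(7) = 5, π(ρ(6)) = π(4) = 3, π(ρ(7)) = π(1) = 8, π(ρ(8)) = π(3) = 7.
Hence πρ = [6 1 2 4 5 3 8 7].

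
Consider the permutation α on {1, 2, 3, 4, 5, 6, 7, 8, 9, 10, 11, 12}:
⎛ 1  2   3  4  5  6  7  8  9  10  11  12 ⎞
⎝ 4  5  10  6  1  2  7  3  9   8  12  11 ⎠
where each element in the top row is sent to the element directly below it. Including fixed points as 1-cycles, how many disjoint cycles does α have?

The cycle decomposition is (1, 4, 6, 2, 5)(3, 10, 8)(7)(9)(11, 12), which has 5 cycles (counting 1-cycles).

5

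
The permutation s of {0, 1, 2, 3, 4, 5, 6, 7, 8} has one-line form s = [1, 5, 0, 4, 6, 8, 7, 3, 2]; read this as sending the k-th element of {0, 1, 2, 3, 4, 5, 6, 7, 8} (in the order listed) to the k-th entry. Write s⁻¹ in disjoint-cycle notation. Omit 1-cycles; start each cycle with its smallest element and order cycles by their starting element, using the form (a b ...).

(0 2 8 5 1)(3 7 6 4)

The cycle decomposition of s is (0 1 5 8 2)(3 4 6 7).
Reversing each cycle (and rotating so the smallest element leads) gives s⁻¹ = (0 2 8 5 1)(3 7 6 4).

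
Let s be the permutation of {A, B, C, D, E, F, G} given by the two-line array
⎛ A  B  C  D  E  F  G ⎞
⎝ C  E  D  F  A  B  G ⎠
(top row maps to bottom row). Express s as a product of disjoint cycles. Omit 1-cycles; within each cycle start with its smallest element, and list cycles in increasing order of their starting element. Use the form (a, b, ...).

Iterating s from A gives A → C → D → F → B → E → A; that is the 6-cycle (A, C, D, F, B, E).
Repeating from the next unused element and collecting all non-trivial cycles gives (A, C, D, F, B, E).

(A, C, D, F, B, E)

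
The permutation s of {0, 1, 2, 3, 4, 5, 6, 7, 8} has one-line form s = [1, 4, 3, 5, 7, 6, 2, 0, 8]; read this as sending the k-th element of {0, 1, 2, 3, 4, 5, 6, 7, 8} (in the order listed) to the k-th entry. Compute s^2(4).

0

Tracing 4 → 7 → … returns to 4 after 4 steps, so 4 lies in a 4-cycle (0, 1, 4, 7).
Advancing 2 steps from 4: 4 → 7 → 0.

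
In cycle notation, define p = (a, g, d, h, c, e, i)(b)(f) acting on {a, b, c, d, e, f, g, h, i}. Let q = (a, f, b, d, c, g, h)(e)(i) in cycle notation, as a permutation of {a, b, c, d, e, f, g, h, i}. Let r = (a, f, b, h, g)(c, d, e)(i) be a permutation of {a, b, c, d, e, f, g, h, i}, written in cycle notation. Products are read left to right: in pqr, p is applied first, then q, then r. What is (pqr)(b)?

Apply the permutations in order: p(b) = b, then q(b) = d, then r(d) = e. So (pqr)(b) = e.

e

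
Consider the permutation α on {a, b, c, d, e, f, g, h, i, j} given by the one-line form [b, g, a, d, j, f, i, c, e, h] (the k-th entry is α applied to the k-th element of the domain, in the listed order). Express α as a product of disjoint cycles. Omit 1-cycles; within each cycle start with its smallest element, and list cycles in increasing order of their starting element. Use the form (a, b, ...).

Start at a and follow images: a → b → g → i → e → j → h → c → a, giving the cycle (a, b, g, i, e, j, h, c).
Continuing from each remaining unvisited element yields (a, b, g, i, e, j, h, c).

(a, b, g, i, e, j, h, c)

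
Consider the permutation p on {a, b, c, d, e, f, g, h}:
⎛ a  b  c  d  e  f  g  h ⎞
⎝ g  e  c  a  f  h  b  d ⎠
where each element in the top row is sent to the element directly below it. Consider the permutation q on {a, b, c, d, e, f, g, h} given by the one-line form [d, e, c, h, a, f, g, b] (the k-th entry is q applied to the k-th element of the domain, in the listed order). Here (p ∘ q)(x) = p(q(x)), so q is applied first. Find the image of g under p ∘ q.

q(g) = g, then p(g) = b; composing gives (p ∘ q)(g) = b.

b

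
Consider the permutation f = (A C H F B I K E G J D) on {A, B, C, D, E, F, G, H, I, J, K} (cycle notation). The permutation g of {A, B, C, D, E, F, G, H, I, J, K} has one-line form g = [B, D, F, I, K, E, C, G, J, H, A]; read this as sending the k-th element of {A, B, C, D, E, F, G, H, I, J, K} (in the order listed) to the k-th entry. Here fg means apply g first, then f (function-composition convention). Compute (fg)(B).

First apply g: g(B) = D, then f(D) = A. Thus (fg)(B) = A.

A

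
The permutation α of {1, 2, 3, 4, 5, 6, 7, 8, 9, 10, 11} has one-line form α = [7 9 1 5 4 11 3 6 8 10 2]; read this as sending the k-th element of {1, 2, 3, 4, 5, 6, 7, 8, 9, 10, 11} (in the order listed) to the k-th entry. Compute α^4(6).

8

Tracing 6 → 11 → … returns to 6 after 5 steps, so 6 lies in a 5-cycle (2, 9, 8, 6, 11).
Advancing 4 steps from 6: 6 → 11 → 2 → 9 → 8.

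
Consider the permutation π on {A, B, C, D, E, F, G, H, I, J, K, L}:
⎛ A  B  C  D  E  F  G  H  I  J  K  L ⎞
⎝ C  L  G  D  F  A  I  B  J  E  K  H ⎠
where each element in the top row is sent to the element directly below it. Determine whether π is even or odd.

In disjoint-cycle form the cycle lengths are 7, 3, 1, 1.
A cycle of length ℓ contributes ℓ−1 transpositions, so π is a product of 6 + 2 = 8 transpositions — even.

even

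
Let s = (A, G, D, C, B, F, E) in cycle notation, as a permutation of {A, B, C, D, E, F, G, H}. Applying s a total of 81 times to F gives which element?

D

F lies in the 7-cycle (A, G, D, C, B, F, E).
Since the cycle has length 7, s^81 acts on it the same as s^4 (81 mod 7 = 4).
Advancing 4 steps from F: F → E → A → G → D.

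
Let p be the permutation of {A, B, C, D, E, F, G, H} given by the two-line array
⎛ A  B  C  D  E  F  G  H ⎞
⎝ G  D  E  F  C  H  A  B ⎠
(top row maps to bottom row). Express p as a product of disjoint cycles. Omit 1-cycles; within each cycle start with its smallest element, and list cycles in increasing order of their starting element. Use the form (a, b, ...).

(A, G)(B, D, F, H)(C, E)

Iterating p from A gives A → G → A; that is the 2-cycle (A, G).
Continuing from each remaining unvisited element yields (A, G)(B, D, F, H)(C, E).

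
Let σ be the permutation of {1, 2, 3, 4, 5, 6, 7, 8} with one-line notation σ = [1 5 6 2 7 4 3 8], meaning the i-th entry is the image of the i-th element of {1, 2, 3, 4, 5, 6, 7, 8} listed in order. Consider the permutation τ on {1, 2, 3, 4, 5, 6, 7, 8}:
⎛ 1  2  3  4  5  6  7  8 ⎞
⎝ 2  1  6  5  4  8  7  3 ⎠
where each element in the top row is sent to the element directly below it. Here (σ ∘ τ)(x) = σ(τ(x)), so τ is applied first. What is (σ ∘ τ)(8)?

First apply τ: τ(8) = 3, then σ(3) = 6. Thus (σ ∘ τ)(8) = 6.

6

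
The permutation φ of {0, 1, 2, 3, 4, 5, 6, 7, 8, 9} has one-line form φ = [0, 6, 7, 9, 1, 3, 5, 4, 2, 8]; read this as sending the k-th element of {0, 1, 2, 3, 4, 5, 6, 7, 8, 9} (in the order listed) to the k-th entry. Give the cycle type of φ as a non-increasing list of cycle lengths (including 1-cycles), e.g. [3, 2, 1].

The disjoint cycles are (0)(1 6 5 3 9 8 2 7 4), with lengths 9, 1 in non-increasing order.

[9, 1]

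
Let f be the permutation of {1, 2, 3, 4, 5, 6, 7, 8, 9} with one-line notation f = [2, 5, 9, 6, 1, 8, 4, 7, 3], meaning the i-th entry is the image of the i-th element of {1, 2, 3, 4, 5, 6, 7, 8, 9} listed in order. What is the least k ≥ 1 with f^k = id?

12

Decomposing into disjoint cycles gives cycle lengths 4, 3, 2.
The order is lcm(4, 3, 2) = 12.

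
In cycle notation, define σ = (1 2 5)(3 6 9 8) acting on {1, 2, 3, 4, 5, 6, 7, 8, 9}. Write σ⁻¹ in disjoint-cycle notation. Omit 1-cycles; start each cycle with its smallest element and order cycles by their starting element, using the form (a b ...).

(1 5 2)(3 8 9 6)

The inverse reverses each cycle.
After reversing and putting each cycle's least element first, σ⁻¹ = (1 5 2)(3 8 9 6).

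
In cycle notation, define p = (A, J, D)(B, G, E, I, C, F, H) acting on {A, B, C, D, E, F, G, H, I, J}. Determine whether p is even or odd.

The cycle lengths are 7, 3.
A cycle of length ℓ contributes ℓ−1 transpositions, so p is a product of 6 + 2 = 8 transpositions — even.

even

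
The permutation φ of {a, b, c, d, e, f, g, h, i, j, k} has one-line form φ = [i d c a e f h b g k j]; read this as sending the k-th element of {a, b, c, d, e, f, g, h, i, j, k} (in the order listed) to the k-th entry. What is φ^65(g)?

Tracing g → h → … returns to g after 6 steps, so g lies in a 6-cycle (a, i, g, h, b, d).
On a 6-cycle, φ^6 is the identity, so φ^65 = φ^5 there (65 ≡ 5 mod 6).
Advancing 5 steps from g: g → h → b → d → a → i.

i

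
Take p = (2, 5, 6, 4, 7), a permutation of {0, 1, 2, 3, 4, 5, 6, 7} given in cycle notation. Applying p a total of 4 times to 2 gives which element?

2 lies in the 5-cycle (2, 5, 6, 4, 7).
Advancing 4 steps from 2: 2 → 5 → 6 → 4 → 7.

7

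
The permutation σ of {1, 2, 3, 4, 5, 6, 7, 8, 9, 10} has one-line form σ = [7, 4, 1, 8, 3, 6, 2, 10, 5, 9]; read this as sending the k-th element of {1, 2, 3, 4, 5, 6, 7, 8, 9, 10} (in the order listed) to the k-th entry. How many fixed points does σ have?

The fixed points (elements with σ(x) = x) are {6}, so there is 1.

1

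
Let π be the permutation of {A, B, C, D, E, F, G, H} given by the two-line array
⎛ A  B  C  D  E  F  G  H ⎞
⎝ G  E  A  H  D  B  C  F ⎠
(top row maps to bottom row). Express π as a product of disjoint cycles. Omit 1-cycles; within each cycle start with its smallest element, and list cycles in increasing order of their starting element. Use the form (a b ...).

Iterating π from A gives A → G → C → A; that is the 3-cycle (A G C).
Continuing from each remaining unvisited element yields (A G C)(B E D H F).

(A G C)(B E D H F)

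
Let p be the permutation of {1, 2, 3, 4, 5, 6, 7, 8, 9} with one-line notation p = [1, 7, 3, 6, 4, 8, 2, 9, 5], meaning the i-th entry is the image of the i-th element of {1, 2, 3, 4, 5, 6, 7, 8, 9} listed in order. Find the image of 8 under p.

9

8 is element number 8 of the domain, and entry number 8 of the one-line form is 9, so p(8) = 9.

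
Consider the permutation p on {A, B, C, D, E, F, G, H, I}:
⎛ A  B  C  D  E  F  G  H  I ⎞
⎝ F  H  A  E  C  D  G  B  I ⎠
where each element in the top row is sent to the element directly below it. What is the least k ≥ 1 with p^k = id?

The disjoint-cycle form of p has cycle lengths 5, 2, 1, 1.
The order is lcm(5, 2) = 10.

10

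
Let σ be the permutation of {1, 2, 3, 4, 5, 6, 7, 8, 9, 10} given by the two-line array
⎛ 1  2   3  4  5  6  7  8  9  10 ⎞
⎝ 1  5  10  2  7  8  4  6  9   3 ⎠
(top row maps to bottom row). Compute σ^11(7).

Tracing 7 → 4 → … returns to 7 after 4 steps, so 7 lies in a 4-cycle (2 5 7 4).
On a 4-cycle, σ^4 is the identity, so σ^11 = σ^3 there (11 ≡ 3 mod 4).
Stepping 3 places around the cycle: 7 → 4 → 2 → 5.

5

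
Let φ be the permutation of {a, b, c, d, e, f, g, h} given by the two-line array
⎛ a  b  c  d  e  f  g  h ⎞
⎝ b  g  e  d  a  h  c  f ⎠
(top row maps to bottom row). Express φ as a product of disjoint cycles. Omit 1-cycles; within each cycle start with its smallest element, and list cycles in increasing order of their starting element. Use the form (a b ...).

(a b g c e)(f h)

Start at a and follow images: a → b → g → c → e → a, giving the cycle (a b g c e).
Continuing from each remaining unvisited element yields (a b g c e)(f h).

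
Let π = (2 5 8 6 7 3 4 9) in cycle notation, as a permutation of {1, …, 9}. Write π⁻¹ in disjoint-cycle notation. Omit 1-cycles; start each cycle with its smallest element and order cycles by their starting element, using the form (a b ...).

The inverse reverses each cycle.
Reversing each cycle of π and rotating so the smallest element leads gives (2 9 4 3 7 6 8 5).

(2 9 4 3 7 6 8 5)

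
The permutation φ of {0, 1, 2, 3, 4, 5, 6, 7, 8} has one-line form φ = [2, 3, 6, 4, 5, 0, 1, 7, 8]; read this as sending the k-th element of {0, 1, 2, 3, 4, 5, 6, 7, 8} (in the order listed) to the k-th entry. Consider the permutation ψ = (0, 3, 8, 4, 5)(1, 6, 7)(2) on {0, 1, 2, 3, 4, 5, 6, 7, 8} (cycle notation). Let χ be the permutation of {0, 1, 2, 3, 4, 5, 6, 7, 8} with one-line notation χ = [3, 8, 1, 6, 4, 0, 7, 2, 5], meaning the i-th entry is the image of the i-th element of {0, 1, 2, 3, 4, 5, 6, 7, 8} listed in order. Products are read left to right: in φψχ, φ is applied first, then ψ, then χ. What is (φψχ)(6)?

Apply the permutations in order: φ(6) = 1, then ψ(1) = 6, then χ(6) = 7. So (φψχ)(6) = 7.

7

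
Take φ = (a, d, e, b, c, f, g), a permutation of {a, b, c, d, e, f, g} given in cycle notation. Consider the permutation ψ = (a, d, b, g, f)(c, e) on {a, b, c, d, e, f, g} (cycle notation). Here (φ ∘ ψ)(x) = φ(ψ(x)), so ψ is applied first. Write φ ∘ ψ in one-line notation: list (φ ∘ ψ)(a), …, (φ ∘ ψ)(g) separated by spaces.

e a b c f d g

(φ ∘ ψ)(x) = φ(ψ(x)). Computing each image: φ(ψ(a)) = φ(d) = e, φ(ψ(b)) = φ(g) = a, φ(ψ(c)) = φ(e) = b, φ(ψ(d)) = φ(b) = c, φ(ψ(e)) = φ(c) = f, φ(ψ(f)) = φ(a) = d, φ(ψ(g)) = φ(f) = g.
Hence φ ∘ ψ = [e a b c f d g].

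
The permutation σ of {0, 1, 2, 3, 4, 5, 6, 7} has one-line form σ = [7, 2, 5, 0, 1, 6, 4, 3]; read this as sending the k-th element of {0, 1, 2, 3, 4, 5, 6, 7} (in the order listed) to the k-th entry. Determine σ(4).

1

4 is element number 5 of the domain, and entry number 5 of the one-line form is 1, so σ(4) = 1.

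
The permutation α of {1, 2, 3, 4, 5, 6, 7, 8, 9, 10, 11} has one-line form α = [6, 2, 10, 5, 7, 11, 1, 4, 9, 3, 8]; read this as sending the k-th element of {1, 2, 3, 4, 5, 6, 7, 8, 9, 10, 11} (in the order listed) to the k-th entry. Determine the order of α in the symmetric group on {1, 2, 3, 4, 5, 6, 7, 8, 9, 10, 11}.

Decomposing into disjoint cycles gives cycle lengths 7, 2, 1, 1.
The order of α is the least common multiple of its cycle lengths: lcm(7, 2) = 14.

14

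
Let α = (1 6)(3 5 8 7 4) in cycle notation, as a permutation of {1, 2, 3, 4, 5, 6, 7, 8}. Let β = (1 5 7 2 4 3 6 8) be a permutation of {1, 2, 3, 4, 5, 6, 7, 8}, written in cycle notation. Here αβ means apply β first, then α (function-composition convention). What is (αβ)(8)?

6

First apply β: β(8) = 1, then α(1) = 6. Thus (αβ)(8) = 6.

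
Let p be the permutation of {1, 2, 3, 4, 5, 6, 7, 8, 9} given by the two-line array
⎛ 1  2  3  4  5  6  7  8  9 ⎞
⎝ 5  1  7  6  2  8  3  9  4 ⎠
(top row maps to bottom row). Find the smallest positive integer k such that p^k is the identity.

12

The disjoint-cycle form of p has cycle lengths 4, 3, 2.
Since disjoint cycles commute, ord(p) = lcm(4, 3, 2) = 12.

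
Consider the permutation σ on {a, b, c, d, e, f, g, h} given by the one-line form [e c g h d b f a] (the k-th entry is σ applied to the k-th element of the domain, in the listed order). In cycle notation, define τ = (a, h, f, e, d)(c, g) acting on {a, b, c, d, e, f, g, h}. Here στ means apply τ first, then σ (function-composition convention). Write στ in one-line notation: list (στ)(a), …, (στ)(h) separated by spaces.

a c f e h d g b

For each element, apply τ then σ: a → h → a; b → b → c; c → g → f; d → a → e; e → d → h; f → e → d; g → c → g; h → f → b.
Collecting the images, στ = [a c f e h d g b].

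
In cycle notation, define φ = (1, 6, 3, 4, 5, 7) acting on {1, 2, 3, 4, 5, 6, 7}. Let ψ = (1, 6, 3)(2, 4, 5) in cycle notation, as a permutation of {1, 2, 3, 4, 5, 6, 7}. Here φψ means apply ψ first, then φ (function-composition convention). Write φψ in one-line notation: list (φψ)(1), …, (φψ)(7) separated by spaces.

3 5 6 7 2 4 1

For each element, apply ψ then φ: 1 → 6 → 3; 2 → 4 → 5; 3 → 1 → 6; 4 → 5 → 7; 5 → 2 → 2; 6 → 3 → 4; 7 → 7 → 1.
So φψ in one-line form is 3 5 6 7 2 4 1.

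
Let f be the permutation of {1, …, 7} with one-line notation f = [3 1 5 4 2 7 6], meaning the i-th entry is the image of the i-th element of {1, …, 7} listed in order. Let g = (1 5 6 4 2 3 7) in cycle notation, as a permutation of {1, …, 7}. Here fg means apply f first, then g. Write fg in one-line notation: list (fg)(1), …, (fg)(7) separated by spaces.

(fg)(x) = g(f(x)). Computing each image: g(f(1)) = g(3) = 7, g(f(2)) = g(1) = 5, g(f(3)) = g(5) = 6, g(f(4)) = g(4) = 2, g(f(5)) = g(2) = 3, g(f(6)) = g(7) = 1, g(f(7)) = g(6) = 4.
Hence fg = [7 5 6 2 3 1 4].

7 5 6 2 3 1 4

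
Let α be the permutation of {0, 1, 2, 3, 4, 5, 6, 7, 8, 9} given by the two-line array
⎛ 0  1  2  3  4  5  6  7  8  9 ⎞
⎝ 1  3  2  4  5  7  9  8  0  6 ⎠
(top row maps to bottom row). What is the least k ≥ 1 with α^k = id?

Writing α as disjoint cycles, the cycle lengths are 7, 2, 1.
The order of α is the least common multiple of its cycle lengths: lcm(7, 2) = 14.

14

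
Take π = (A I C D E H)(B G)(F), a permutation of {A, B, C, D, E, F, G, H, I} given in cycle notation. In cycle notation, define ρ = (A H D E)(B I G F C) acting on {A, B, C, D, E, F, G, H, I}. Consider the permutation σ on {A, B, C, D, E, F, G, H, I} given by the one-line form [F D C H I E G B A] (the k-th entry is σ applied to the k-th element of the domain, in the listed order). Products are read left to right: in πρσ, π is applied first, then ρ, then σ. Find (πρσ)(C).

(πρσ)(C) = σ(ρ(π(C))). π(C) = D, then ρ(D) = E, then σ(E) = I, so the result is I.

I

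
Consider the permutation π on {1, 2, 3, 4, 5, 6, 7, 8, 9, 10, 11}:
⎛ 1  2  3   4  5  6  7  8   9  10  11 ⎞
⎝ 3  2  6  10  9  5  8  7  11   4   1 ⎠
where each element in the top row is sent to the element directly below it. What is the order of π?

Decomposing into disjoint cycles gives cycle lengths 6, 2, 2, 1.
The order of π is the least common multiple of its cycle lengths: lcm(6, 2, 2) = 6.

6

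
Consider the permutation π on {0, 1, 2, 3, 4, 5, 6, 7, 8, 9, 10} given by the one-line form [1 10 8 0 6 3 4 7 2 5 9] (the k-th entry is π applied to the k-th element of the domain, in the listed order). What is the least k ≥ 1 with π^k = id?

6

The disjoint-cycle form of π has cycle lengths 6, 2, 2, 1.
Since disjoint cycles commute, ord(π) = lcm(6, 2, 2) = 6.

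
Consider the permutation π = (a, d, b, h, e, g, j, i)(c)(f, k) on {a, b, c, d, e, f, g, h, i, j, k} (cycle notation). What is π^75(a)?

h

a lies in the 8-cycle (a, d, b, h, e, g, j, i).
Since the cycle has length 8, π^75 acts on it the same as π^3 (75 mod 8 = 3).
Stepping 3 places around the cycle: a → d → b → h.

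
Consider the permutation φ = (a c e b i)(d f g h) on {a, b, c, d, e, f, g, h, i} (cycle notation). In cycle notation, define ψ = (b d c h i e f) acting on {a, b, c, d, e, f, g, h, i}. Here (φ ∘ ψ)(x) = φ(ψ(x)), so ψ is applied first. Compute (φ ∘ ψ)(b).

ψ(b) = d, then φ(d) = f; composing gives (φ ∘ ψ)(b) = f.

f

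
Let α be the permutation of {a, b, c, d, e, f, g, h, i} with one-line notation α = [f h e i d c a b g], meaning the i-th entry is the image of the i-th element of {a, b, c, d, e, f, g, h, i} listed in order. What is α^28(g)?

Tracing g → a → … returns to g after 7 steps, so g lies in a 7-cycle (a, f, c, e, d, i, g).
Powers repeat with period 7 on this cycle, and 28 mod 7 = 0, so α^28(g) = α^0(g).
So α^28(g) = g.

g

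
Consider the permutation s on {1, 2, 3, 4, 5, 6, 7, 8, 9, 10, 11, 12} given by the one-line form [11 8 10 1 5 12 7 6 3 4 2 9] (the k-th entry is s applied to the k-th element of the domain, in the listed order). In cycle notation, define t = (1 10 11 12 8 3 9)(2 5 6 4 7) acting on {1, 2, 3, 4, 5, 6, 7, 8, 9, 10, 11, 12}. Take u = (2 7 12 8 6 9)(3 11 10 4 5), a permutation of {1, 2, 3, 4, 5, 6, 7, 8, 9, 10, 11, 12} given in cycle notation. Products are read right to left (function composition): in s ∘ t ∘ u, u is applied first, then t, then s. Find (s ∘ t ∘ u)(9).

(s ∘ t ∘ u)(9) = s(t(u(9))). u(9) = 2, then t(2) = 5, then s(5) = 5, so the result is 5.

5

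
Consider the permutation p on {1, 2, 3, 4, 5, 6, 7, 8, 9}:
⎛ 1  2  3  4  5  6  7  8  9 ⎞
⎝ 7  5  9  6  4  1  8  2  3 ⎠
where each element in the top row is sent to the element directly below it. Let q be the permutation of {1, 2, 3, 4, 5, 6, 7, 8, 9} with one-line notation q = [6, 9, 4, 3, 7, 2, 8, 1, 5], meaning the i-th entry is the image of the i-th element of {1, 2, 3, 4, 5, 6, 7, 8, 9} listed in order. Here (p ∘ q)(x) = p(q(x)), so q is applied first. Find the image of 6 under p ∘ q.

(p ∘ q)(6) = p(q(6)). q(6) = 2, then p(2) = 5. So (p ∘ q)(6) = 5.

5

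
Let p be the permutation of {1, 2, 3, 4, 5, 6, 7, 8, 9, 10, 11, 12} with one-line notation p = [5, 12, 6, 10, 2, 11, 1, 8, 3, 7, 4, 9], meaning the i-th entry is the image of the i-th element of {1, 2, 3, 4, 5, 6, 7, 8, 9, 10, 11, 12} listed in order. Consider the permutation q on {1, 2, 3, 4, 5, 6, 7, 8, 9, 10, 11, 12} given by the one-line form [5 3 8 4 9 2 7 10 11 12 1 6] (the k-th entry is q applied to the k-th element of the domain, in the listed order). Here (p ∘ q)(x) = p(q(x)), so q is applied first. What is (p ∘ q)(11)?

q(11) = 1, then p(1) = 5; composing gives (p ∘ q)(11) = 5.

5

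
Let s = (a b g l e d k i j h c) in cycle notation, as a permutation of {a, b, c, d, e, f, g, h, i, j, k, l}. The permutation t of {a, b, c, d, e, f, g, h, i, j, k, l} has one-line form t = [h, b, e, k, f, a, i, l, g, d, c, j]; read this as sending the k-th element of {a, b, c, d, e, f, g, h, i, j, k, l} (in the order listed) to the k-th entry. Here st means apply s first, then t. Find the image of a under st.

b

s(a) = b, then t(b) = b; composing gives (st)(a) = b.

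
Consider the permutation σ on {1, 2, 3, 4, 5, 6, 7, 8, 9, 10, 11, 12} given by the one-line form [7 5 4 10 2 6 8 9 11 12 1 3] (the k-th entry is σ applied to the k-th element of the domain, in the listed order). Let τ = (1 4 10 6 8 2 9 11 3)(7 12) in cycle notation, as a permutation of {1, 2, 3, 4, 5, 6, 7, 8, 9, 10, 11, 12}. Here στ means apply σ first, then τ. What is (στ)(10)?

σ(10) = 12, then τ(12) = 7; composing gives (στ)(10) = 7.

7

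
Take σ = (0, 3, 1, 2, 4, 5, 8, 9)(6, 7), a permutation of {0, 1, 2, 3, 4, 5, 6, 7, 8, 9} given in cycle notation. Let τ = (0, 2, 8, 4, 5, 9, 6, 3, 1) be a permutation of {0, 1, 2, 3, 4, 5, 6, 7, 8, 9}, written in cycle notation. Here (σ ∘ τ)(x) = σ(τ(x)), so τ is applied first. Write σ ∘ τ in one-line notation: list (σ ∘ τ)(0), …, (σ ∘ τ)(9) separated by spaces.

4 3 9 2 8 0 1 6 5 7

For each element, apply τ then σ: 0 → 2 → 4; 1 → 0 → 3; 2 → 8 → 9; 3 → 1 → 2; 4 → 5 → 8; 5 → 9 → 0; 6 → 3 → 1; 7 → 7 → 6; 8 → 4 → 5; 9 → 6 → 7.
So σ ∘ τ in one-line form is 4 3 9 2 8 0 1 6 5 7.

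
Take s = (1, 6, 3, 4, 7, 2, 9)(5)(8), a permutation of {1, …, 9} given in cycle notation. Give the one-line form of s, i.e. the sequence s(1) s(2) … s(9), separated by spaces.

Reading each image from the cycles: 1↦6, 2↦9, 3↦4, 4↦7, 5↦5, 6↦3, 7↦2, 8↦8, 9↦1.
Listing these in domain order gives 6 9 4 7 5 3 2 8 1.

6 9 4 7 5 3 2 8 1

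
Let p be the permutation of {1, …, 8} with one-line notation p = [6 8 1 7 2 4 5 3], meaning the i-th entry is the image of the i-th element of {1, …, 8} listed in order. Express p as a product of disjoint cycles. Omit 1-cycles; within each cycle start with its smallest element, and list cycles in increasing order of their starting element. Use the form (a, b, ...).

(1, 6, 4, 7, 5, 2, 8, 3)

From 1: 1 → 6 → 4 → 7 → 5 → 2 → 8 → 3 → 1, closing the cycle (1, 6, 4, 7, 5, 2, 8, 3).
Continuing from each remaining unvisited element yields (1, 6, 4, 7, 5, 2, 8, 3).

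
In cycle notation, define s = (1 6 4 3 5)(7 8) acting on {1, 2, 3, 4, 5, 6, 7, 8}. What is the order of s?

The disjoint cycles have lengths 5, 2, 1.
Since disjoint cycles commute, ord(s) = lcm(5, 2) = 10.

10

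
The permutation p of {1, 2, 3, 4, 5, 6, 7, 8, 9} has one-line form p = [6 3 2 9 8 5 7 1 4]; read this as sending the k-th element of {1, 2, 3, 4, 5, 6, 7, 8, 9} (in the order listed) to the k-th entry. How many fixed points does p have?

1

The fixed points (elements with p(x) = x) are {7}, so there is 1.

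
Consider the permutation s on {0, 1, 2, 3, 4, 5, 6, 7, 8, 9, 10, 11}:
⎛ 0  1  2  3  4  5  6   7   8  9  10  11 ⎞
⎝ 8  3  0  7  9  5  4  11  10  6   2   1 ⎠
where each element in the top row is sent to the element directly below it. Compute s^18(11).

Tracing 11 → 1 → … returns to 11 after 4 steps, so 11 lies in a 4-cycle (1 3 7 11).
On a 4-cycle, s^4 is the identity, so s^18 = s^2 there (18 ≡ 2 mod 4).
Advancing 2 steps from 11: 11 → 1 → 3.

3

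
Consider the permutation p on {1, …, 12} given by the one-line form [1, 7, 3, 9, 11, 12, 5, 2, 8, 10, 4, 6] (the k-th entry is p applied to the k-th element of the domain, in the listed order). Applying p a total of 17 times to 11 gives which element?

8

Tracing 11 → 4 → … returns to 11 after 7 steps, so 11 lies in a 7-cycle (2 7 5 11 4 9 8).
Powers repeat with period 7 on this cycle, and 17 mod 7 = 3, so p^17(11) = p^3(11).
Advancing 3 steps from 11: 11 → 4 → 9 → 8.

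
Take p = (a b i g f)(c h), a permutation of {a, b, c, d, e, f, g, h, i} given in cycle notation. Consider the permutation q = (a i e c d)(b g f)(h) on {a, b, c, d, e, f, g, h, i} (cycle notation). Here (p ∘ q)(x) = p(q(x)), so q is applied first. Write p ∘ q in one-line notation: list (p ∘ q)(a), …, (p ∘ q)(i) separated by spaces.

g f d b h i a c e

(p ∘ q)(x) = p(q(x)). Computing each image: p(q(a)) = p(i) = g, p(q(b)) = p(g) = f, p(q(c)) = p(d) = d, p(q(d)) = p(a) = b, p(q(e)) = p(c) = h, p(q(f)) = p(b) = i, p(q(g)) = p(f) = a, p(q(h)) = p(h) = c, p(q(i)) = p(e) = e.
Hence p ∘ q = [g f d b h i a c e].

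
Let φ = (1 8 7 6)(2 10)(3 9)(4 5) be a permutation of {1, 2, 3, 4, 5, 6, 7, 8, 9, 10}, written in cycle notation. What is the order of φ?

4

The cycle type of φ is (4, 2, 2, 2).
Since disjoint cycles commute, ord(φ) = lcm(4, 2, 2, 2) = 4.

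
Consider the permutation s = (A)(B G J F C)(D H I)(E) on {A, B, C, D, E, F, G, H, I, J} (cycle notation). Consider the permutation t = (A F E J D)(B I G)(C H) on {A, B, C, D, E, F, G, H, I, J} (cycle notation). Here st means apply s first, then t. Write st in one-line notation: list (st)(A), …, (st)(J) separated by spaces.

For each element, apply s then t: A → A → F; B → G → B; C → B → I; D → H → C; E → E → J; F → C → H; G → J → D; H → I → G; I → D → A; J → F → E.
Collecting the images, st = [F B I C J H D G A E].

F B I C J H D G A E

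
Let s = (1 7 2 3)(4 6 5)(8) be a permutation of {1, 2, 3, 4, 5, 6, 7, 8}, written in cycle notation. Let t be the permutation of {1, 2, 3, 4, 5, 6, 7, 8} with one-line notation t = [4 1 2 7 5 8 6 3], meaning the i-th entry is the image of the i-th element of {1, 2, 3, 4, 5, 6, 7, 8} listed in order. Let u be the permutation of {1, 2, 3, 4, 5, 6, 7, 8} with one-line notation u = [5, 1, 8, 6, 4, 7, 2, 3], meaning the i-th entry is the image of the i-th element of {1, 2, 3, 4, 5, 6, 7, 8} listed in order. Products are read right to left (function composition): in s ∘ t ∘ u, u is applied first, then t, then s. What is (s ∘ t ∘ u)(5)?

2

Apply the permutations in order: u(5) = 4, then t(4) = 7, then s(7) = 2. So (s ∘ t ∘ u)(5) = 2.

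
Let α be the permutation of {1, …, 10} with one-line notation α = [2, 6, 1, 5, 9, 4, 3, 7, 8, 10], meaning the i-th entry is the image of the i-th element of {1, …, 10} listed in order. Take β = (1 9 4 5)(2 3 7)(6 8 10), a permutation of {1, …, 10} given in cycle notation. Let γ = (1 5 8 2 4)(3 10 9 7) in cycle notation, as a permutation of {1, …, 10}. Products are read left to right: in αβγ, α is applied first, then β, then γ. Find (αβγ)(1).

(αβγ)(1) = γ(β(α(1))). α(1) = 2, then β(2) = 3, then γ(3) = 10, so the result is 10.

10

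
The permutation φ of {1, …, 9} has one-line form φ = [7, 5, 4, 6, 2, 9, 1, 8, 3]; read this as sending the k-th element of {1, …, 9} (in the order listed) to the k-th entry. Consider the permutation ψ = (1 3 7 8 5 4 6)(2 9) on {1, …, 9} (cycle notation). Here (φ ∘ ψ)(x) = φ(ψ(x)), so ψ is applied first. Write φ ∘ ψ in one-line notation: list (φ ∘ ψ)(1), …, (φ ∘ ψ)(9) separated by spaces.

4 3 1 9 6 7 8 2 5

Chase each element through ψ then φ: 1 → 3 → 4; 2 → 9 → 3; 3 → 7 → 1; 4 → 6 → 9; 5 → 4 → 6; 6 → 1 → 7; 7 → 8 → 8; 8 → 5 → 2; 9 → 2 → 5.
Collecting the images, φ ∘ ψ = [4 3 1 9 6 7 8 2 5].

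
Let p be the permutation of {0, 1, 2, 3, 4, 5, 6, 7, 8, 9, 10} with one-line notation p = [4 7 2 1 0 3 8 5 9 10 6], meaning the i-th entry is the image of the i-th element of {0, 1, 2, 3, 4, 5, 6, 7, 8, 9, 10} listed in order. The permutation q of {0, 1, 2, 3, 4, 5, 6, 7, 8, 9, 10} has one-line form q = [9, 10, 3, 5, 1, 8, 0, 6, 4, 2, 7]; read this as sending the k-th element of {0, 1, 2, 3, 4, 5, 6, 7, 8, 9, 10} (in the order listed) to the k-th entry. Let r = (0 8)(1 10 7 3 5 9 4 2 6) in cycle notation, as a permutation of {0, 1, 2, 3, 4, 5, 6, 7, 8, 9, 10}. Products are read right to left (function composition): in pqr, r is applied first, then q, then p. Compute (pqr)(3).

Chase 3: r(3) = 5; q(5) = 8; p(8) = 9. Hence (pqr)(3) = 9.

9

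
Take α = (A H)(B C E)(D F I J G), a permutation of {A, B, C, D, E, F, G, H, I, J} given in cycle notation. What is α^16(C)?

C lies in the 3-cycle (B C E).
Since the cycle has length 3, α^16 acts on it the same as α^1 (16 mod 3 = 1).
Stepping 1 place around the cycle: C → E.

E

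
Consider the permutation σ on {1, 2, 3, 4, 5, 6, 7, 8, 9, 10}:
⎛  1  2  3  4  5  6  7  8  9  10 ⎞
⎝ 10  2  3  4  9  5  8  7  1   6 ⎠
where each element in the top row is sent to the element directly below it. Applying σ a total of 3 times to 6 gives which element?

Tracing 6 → 5 → … returns to 6 after 5 steps, so 6 lies in a 5-cycle (1, 10, 6, 5, 9).
Advancing 3 steps from 6: 6 → 5 → 9 → 1.

1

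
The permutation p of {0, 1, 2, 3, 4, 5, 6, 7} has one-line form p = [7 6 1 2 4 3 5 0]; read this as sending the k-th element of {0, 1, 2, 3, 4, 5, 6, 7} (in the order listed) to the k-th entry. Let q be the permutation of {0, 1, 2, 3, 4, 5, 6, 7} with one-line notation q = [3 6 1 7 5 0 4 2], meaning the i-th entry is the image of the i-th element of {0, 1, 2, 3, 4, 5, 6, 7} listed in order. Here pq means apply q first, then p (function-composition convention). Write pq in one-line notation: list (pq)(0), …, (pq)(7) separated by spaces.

(pq)(x) = p(q(x)). Computing each image: p(q(0)) = p(3) = 2, p(q(1)) = p(6) = 5, p(q(2)) = p(1) = 6, p(q(3)) = p(7) = 0, p(q(4)) = p(5) = 3, p(q(5)) = p(0) = 7, p(q(6)) = p(4) = 4, p(q(7)) = p(2) = 1.
Hence pq = [2 5 6 0 3 7 4 1].

2 5 6 0 3 7 4 1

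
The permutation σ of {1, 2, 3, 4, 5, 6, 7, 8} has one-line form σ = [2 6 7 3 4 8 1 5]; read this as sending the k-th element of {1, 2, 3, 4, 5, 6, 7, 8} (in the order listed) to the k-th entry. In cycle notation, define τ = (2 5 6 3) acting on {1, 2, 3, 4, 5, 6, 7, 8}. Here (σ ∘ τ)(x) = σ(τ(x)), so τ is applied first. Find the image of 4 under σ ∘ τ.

τ(4) = 4, then σ(4) = 3; composing gives (σ ∘ τ)(4) = 3.

3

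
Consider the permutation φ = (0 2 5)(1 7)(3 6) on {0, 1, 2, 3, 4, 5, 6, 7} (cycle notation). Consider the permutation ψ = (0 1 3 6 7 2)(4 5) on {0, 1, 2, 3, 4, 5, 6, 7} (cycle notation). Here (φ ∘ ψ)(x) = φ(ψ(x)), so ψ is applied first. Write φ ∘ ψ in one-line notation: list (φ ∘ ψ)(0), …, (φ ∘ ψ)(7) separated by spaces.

7 6 2 3 0 4 1 5

(φ ∘ ψ)(x) = φ(ψ(x)). Computing each image: φ(ψ(0)) = φ(1) = 7, φ(ψ(1)) = φ(3) = 6, φ(ψ(2)) = φ(0) = 2, φ(ψ(3)) = φ(6) = 3, φ(ψ(4)) = φ(5) = 0, φ(ψ(5)) = φ(4) = 4, φ(ψ(6)) = φ(7) = 1, φ(ψ(7)) = φ(2) = 5.
Hence φ ∘ ψ = [7 6 2 3 0 4 1 5].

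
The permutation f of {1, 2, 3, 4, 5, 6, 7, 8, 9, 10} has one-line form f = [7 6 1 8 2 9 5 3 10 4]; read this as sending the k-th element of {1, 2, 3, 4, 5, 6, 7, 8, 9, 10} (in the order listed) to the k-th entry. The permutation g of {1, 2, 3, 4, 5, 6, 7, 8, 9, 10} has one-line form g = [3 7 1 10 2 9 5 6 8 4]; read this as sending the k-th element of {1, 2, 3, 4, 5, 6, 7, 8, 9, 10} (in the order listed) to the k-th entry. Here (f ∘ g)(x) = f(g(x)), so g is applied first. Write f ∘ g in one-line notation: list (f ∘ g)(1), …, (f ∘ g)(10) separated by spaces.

(f ∘ g)(x) = f(g(x)). Computing each image: f(g(1)) = f(3) = 1, f(g(2)) = f(7) = 5, f(g(3)) = f(1) = 7, f(g(4)) = f(10) = 4, f(g(5)) = f(2) = 6, f(g(6)) = f(9) = 10, f(g(7)) = f(5) = 2, f(g(8)) = f(6) = 9, f(g(9)) = f(8) = 3, f(g(10)) = f(4) = 8.
Hence f ∘ g = [1 5 7 4 6 10 2 9 3 8].

1 5 7 4 6 10 2 9 3 8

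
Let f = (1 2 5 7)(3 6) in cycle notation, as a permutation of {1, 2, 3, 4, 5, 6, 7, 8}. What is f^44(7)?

7

7 lies in the 4-cycle (1 2 5 7).
On a 4-cycle, f^4 is the identity, so f^44 = f^0 there (44 ≡ 0 mod 4).
So f^44(7) = 7.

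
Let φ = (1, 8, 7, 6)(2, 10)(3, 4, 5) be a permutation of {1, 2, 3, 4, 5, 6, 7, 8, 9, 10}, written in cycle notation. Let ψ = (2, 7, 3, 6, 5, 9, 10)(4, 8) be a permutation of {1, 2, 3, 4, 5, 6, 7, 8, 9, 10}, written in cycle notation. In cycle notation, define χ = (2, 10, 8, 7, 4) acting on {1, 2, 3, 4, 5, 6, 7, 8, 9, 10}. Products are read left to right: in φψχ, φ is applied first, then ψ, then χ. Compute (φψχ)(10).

Chase 10: φ(10) = 2; ψ(2) = 7; χ(7) = 4. Hence (φψχ)(10) = 4.

4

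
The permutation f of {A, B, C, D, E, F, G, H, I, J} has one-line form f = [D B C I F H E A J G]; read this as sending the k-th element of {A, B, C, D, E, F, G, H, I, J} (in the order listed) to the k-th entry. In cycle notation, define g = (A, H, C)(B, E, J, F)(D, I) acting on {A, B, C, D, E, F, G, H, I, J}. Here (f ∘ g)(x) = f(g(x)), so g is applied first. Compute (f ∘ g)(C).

(f ∘ g)(C) = f(g(C)). g(C) = A, then f(A) = D. So (f ∘ g)(C) = D.

D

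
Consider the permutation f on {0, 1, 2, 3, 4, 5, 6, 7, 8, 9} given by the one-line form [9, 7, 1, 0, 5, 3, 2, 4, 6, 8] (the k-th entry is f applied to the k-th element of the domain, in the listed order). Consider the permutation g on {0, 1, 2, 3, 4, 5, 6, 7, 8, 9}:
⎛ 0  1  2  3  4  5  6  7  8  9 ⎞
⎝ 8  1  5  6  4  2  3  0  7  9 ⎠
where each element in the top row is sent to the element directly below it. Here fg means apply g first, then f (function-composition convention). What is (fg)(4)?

5

g(4) = 4, then f(4) = 5; composing gives (fg)(4) = 5.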